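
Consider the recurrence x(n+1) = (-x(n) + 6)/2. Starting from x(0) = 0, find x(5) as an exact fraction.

x(1) = (-0 + 6)/2 = 3.
x(2) = (-3 + 6)/2 = 3/2.
x(3) = (-(3/2) + 6)/2 = 9/4.
x(4) = (-(9/4) + 6)/2 = 15/8.
x(5) = (-(15/8) + 6)/2 = 33/16.

33/16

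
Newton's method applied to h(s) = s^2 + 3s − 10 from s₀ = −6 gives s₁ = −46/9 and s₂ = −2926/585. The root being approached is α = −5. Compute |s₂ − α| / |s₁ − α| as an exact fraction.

1/65

s₁ − α = −46/9 − (−5) = −46/9 + 5 = −1/9, so |s₁ − α| = 1/9.
s₂ − α = −2926/585 − (−5) = −2926/585 + 5 = −1/585, so |s₂ − α| = 1/585.
Ratio = (1/585) / (1/9) = 1/65.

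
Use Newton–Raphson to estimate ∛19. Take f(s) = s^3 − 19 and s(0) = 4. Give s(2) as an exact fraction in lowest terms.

f'(s) = 3s^2.
f(4) = 45, f'(4) = 48, so s(1) = 4 − 45/48 = 49/16.
f(49/16) = 39825/4096, f'(49/16) = 7203/256, so s(2) = (49/16) − (39825/4096)/(7203/256) = 52187/19208.

52187/19208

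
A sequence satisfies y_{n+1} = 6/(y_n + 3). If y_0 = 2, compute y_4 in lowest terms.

62/45

y_1 = 6/(2 + 3) = 6/5.
y_2 = 6/(6/5 + 3) = 10/7.
y_3 = 6/(10/7 + 3) = 42/31.
y_4 = 6/(42/31 + 3) = 62/45.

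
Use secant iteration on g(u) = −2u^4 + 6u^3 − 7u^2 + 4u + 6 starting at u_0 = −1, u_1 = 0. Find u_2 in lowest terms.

−6/19

g(−1) = −13, g(0) = 6. u_2 = 0 − 6·(0 − (−1))/(6 − (−13)) = −6/19.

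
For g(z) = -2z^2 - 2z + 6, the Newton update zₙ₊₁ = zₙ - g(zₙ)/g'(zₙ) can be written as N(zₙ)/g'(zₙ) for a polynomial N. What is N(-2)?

g'(z) = -4z - 2.
N(z) = z·g'(z) - g(z) = z·(-4z - 2) - (-2z^2 - 2z + 6) = -2z^2 - 6.
N(-2) = -14.

-14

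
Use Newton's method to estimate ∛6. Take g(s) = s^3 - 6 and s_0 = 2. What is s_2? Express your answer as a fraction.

g'(s) = 3s^2.
g(2) = 2, g'(2) = 12, so s_1 = 2 - 2/12 = 11/6.
g(11/6) = 35/216, g'(11/6) = 121/12, so s_2 = (11/6) - (35/216)/(121/12) = 1979/1089.

1979/1089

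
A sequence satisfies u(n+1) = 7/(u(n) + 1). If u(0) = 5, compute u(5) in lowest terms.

1022/531

u(1) = 7/(5 + 1) = 7/6.
u(2) = 7/(7/6 + 1) = 42/13.
u(3) = 7/(42/13 + 1) = 91/55.
u(4) = 7/(91/55 + 1) = 385/146.
u(5) = 7/(385/146 + 1) = 1022/531.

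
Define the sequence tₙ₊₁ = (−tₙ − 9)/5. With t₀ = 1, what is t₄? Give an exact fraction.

−187/125

t₁ = (−1 − 9)/5 = −2.
t₂ = (−(−2) − 9)/5 = −7/5.
t₃ = (−(−7/5) − 9)/5 = −38/25.
t₄ = (−(−38/25) − 9)/5 = −187/125.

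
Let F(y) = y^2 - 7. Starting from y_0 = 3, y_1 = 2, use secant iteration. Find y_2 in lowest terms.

13/5

F(3) = 2, F(2) = -3. y_2 = 2 - (-3)·(2 - 3)/((-3) - 2) = 13/5.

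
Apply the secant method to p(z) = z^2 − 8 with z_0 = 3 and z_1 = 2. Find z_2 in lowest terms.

14/5

p(3) = 1, p(2) = −4. z_2 = 2 − (−4)·(2 − 3)/((−4) − 1) = 14/5.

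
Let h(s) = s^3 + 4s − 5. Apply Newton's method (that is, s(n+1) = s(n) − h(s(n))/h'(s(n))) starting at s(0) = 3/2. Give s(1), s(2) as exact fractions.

s(1) = 47/43, s(2) = 605181/602989

h'(s) = 3s^2 + 4.
h(3/2) = 35/8, h'(3/2) = 43/4, so s(1) = (3/2) − (35/8)/(43/4) = 47/43.
h(47/43) = 53900/79507, h'(47/43) = 14023/1849, so s(2) = (47/43) − (53900/79507)/(14023/1849) = 605181/602989.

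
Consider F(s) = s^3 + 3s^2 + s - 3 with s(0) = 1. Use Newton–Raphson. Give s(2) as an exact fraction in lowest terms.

743/965

F'(s) = 3s^2 + 6s + 1.
F(1) = 2, F'(1) = 10, so s(1) = 1 - 2/10 = 4/5.
F(4/5) = 29/125, F'(4/5) = 193/25, so s(2) = (4/5) - (29/125)/(193/25) = 743/965.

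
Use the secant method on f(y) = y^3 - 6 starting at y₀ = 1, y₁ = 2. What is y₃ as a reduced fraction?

f(1) = -5, f(2) = 2. y₂ = 2 - 2·(2 - 1)/(2 - (-5)) = 12/7.
f(2) = 2, f(12/7) = -330/343. y₃ = (12/7) - (-330/343)·((12/7) - 2)/((-330/343) - 2) = 459/254.

459/254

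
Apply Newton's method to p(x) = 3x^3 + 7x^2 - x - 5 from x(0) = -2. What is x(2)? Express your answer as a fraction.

p'(x) = 9x^2 + 14x - 1.
p(-2) = 1, p'(-2) = 7, so x(1) = (-2) - 1/7 = -15/7.
p(-15/7) = -80/343, p'(-15/7) = 506/49, so x(2) = (-15/7) - (-80/343)/(506/49) = -3755/1771.

-3755/1771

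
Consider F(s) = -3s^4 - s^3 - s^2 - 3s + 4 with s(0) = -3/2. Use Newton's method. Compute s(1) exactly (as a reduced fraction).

F'(s) = -12s^3 - 3s^2 - 2s - 3.
F(-3/2) = -89/16, F'(-3/2) = 135/4, so s(1) = (-3/2) - (-89/16)/(135/4) = -721/540.

-721/540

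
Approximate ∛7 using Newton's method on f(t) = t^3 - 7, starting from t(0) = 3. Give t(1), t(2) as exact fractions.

t(1) = 61/27, t(2) = 591743/301401

f'(t) = 3t^2.
f(3) = 20, f'(3) = 27, so t(1) = 3 - 20/27 = 61/27.
f(61/27) = 89200/19683, f'(61/27) = 3721/243, so t(2) = (61/27) - (89200/19683)/(3721/243) = 591743/301401.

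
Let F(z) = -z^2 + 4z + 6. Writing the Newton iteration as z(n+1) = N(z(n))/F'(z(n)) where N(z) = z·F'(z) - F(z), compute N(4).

-22

F'(z) = -2z + 4.
N(z) = z·F'(z) - F(z) = z·(-2z + 4) - (-z^2 + 4z + 6) = -z^2 - 6.
N(4) = -22.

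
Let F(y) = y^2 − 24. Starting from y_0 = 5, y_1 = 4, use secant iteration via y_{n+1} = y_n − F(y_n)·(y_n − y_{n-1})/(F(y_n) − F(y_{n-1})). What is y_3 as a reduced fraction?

49/10

F(5) = 1, F(4) = −8. y_2 = 4 − (−8)·(4 − 5)/((−8) − 1) = 44/9.
F(4) = −8, F(44/9) = −8/81. y_3 = (44/9) − (−8/81)·((44/9) − 4)/((−8/81) − (−8)) = 49/10.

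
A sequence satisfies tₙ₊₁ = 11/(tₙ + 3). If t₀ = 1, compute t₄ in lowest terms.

1243/592

t₁ = 11/(1 + 3) = 11/4.
t₂ = 11/(11/4 + 3) = 44/23.
t₃ = 11/(44/23 + 3) = 253/113.
t₄ = 11/(253/113 + 3) = 1243/592.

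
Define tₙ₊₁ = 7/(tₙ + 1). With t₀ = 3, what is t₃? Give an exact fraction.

t₁ = 7/(3 + 1) = 7/4.
t₂ = 7/(7/4 + 1) = 28/11.
t₃ = 7/(28/11 + 1) = 77/39.

77/39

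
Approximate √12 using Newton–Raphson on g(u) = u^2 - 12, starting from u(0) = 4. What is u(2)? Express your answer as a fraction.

g'(u) = 2u.
g(4) = 4, g'(4) = 8, so u(1) = 4 - 4/8 = 7/2.
g(7/2) = 1/4, g'(7/2) = 7, so u(2) = (7/2) - (1/4)/7 = 97/28.

97/28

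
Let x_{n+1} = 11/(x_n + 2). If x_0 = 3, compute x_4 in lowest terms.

1067/425

x_1 = 11/(3 + 2) = 11/5.
x_2 = 11/(11/5 + 2) = 55/21.
x_3 = 11/(55/21 + 2) = 231/97.
x_4 = 11/(231/97 + 2) = 1067/425.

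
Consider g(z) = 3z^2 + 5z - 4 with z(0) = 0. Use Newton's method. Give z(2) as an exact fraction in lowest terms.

148/245

g'(z) = 6z + 5.
g(0) = -4, g'(0) = 5, so z(1) = 0 - (-4)/5 = 4/5.
g(4/5) = 48/25, g'(4/5) = 49/5, so z(2) = (4/5) - (48/25)/(49/5) = 148/245.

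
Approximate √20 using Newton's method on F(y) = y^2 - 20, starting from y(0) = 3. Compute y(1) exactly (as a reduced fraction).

F'(y) = 2y.
F(3) = -11, F'(3) = 6, so y(1) = 3 - (-11)/6 = 29/6.

29/6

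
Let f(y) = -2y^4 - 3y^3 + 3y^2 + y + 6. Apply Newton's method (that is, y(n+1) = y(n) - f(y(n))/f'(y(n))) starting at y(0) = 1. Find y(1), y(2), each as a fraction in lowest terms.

y(1) = 3/2, y(2) = 399/298

f'(y) = -8y^3 - 9y^2 + 6y + 1.
f(1) = 5, f'(1) = -10, so y(1) = 1 - 5/(-10) = 3/2.
f(3/2) = -6, f'(3/2) = -149/4, so y(2) = (3/2) - (-6)/(-149/4) = 399/298.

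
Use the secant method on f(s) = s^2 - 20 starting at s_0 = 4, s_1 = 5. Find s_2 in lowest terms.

40/9

f(4) = -4, f(5) = 5. s_2 = 5 - 5·(5 - 4)/(5 - (-4)) = 40/9.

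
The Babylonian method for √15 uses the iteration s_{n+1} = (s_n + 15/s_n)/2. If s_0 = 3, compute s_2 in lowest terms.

s_1 = (3 + 15/3)/2 = 4.
s_2 = (4 + 15/4)/2 = 31/8.

31/8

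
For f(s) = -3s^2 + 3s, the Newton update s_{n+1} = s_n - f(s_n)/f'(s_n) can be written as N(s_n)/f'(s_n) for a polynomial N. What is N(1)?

-3

f'(s) = -6s + 3.
N(s) = s·f'(s) - f(s) = s·(-6s + 3) - (-3s^2 + 3s) = -3s^2.
N(1) = -3.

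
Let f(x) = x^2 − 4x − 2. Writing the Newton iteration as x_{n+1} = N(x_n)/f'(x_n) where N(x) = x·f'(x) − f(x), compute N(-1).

f'(x) = 2x − 4.
N(x) = x·f'(x) − f(x) = x·(2x − 4) − (x^2 − 4x − 2) = x^2 + 2.
N(-1) = 3.

3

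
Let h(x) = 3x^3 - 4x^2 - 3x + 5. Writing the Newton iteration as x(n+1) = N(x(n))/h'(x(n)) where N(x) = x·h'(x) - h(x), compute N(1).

-3

h'(x) = 9x^2 - 8x - 3.
N(x) = x·h'(x) - h(x) = x·(9x^2 - 8x - 3) - (3x^3 - 4x^2 - 3x + 5) = 6x^3 - 4x^2 - 5.
N(1) = -3.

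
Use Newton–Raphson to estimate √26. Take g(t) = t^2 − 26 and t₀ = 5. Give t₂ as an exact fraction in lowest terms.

g'(t) = 2t.
g(5) = −1, g'(5) = 10, so t₁ = 5 − (−1)/10 = 51/10.
g(51/10) = 1/100, g'(51/10) = 51/5, so t₂ = (51/10) − (1/100)/(51/5) = 5201/1020.

5201/1020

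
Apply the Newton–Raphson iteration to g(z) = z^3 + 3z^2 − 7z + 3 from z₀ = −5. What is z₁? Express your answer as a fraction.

g'(z) = 3z^2 + 6z − 7.
g(−5) = −12, g'(−5) = 38, so z₁ = (−5) − (−12)/38 = −89/19.

−89/19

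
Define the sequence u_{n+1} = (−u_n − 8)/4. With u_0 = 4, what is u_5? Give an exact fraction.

u_1 = (−4 − 8)/4 = −3.
u_2 = (−(−3) − 8)/4 = −5/4.
u_3 = (−(−5/4) − 8)/4 = −27/16.
u_4 = (−(−27/16) − 8)/4 = −101/64.
u_5 = (−(−101/64) − 8)/4 = −411/256.

−411/256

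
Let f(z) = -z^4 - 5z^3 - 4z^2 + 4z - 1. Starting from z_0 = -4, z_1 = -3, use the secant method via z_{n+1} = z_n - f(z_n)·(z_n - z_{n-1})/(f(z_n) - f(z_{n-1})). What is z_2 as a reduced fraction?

-71/22

f(-4) = -17, f(-3) = 5. z_2 = (-3) - 5·((-3) - (-4))/(5 - (-17)) = -71/22.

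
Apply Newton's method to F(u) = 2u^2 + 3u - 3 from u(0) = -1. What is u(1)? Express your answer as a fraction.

-5

F'(u) = 4u + 3.
F(-1) = -4, F'(-1) = -1, so u(1) = (-1) - (-4)/(-1) = -5.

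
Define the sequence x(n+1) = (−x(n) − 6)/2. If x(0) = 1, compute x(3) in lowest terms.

x(1) = (−1 − 6)/2 = −7/2.
x(2) = (−(−7/2) − 6)/2 = −5/4.
x(3) = (−(−5/4) − 6)/2 = −19/8.

−19/8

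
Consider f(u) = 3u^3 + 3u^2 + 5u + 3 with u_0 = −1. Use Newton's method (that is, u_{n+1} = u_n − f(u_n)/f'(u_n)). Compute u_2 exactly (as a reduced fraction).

−123/178

f'(u) = 9u^2 + 6u + 5.
f(−1) = −2, f'(−1) = 8, so u_1 = (−1) − (−2)/8 = −3/4.
f(−3/4) = −21/64, f'(−3/4) = 89/16, so u_2 = (−3/4) − (−21/64)/(89/16) = −123/178.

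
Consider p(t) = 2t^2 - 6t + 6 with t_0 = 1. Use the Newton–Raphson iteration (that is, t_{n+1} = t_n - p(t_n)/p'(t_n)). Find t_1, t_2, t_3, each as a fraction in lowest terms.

t_1 = 2, t_2 = 1, t_3 = 2

p'(t) = 4t - 6.
p(1) = 2, p'(1) = -2, so t_1 = 1 - 2/(-2) = 2.
p(2) = 2, p'(2) = 2, so t_2 = 2 - 2/2 = 1.
p(1) = 2, p'(1) = -2, so t_3 = 1 - 2/(-2) = 2.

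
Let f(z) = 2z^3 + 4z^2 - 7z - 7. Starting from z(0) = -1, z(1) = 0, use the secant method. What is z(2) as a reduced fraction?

f(-1) = 2, f(0) = -7. z(2) = 0 - (-7)·(0 - (-1))/((-7) - 2) = -7/9.

-7/9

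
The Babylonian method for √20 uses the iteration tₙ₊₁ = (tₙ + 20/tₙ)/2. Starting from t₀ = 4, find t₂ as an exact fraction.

t₁ = (4 + 20/4)/2 = 9/2.
t₂ = (9/2 + 20/(9/2))/2 = 161/36.

161/36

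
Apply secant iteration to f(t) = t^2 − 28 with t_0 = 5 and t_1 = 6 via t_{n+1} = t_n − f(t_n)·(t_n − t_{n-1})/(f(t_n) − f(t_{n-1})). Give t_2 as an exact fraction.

f(5) = −3, f(6) = 8. t_2 = 6 − 8·(6 − 5)/(8 − (−3)) = 58/11.

58/11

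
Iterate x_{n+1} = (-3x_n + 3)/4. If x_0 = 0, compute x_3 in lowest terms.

x_1 = (-3·0 + 3)/4 = 3/4.
x_2 = (-3·(3/4) + 3)/4 = 3/16.
x_3 = (-3·(3/16) + 3)/4 = 39/64.

39/64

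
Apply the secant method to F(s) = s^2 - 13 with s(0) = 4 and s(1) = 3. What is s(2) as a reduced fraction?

25/7

F(4) = 3, F(3) = -4. s(2) = 3 - (-4)·(3 - 4)/((-4) - 3) = 25/7.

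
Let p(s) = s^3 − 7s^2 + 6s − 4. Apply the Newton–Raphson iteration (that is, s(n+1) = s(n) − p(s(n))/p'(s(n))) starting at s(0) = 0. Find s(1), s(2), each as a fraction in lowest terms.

p'(s) = 3s^2 − 14s + 6.
p(0) = −4, p'(0) = 6, so s(1) = 0 − (−4)/6 = 2/3.
p(2/3) = −76/27, p'(2/3) = −2, so s(2) = (2/3) − (−76/27)/(−2) = −20/27.

s(1) = 2/3, s(2) = −20/27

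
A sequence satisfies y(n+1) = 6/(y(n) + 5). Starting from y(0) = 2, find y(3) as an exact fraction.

246/247

y(1) = 6/(2 + 5) = 6/7.
y(2) = 6/(6/7 + 5) = 42/41.
y(3) = 6/(42/41 + 5) = 246/247.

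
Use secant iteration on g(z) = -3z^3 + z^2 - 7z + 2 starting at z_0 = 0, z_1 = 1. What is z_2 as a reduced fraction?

g(0) = 2, g(1) = -7. z_2 = 1 - (-7)·(1 - 0)/((-7) - 2) = 2/9.

2/9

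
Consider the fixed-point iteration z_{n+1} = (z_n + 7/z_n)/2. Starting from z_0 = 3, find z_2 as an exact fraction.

127/48

z_1 = (3 + 7/3)/2 = 8/3.
z_2 = (8/3 + 7/(8/3))/2 = 127/48.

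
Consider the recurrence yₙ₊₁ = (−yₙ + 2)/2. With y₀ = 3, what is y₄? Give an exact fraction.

13/16

y₁ = (−3 + 2)/2 = −1/2.
y₂ = (−(−1/2) + 2)/2 = 5/4.
y₃ = (−(5/4) + 2)/2 = 3/8.
y₄ = (−(3/8) + 2)/2 = 13/16.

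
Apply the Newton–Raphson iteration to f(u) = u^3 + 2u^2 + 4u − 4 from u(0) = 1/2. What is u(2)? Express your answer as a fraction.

f'(u) = 3u^2 + 4u + 4.
f(1/2) = −11/8, f'(1/2) = 27/4, so u(1) = (1/2) − (−11/8)/(27/4) = 19/27.
f(19/27) = 3025/19683, f'(19/27) = 2017/243, so u(2) = (19/27) − (3025/19683)/(2017/243) = 111944/163377.

111944/163377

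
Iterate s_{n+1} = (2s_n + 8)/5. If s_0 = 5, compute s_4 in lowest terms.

1704/625

s_1 = (2·5 + 8)/5 = 18/5.
s_2 = (2·(18/5) + 8)/5 = 76/25.
s_3 = (2·(76/25) + 8)/5 = 352/125.
s_4 = (2·(352/125) + 8)/5 = 1704/625.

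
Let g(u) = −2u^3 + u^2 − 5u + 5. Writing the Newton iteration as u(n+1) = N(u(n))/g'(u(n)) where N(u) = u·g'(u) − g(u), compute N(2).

g'(u) = −6u^2 + 2u − 5.
N(u) = u·g'(u) − g(u) = u·(−6u^2 + 2u − 5) − (−2u^3 + u^2 − 5u + 5) = −4u^3 + u^2 − 5.
N(2) = −33.

−33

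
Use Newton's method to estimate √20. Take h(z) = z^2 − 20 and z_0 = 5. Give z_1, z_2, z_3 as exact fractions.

z_1 = 9/2, z_2 = 161/36, z_3 = 51841/11592

h'(z) = 2z.
h(5) = 5, h'(5) = 10, so z_1 = 5 − 5/10 = 9/2.
h(9/2) = 1/4, h'(9/2) = 9, so z_2 = (9/2) − (1/4)/9 = 161/36.
h(161/36) = 1/1296, h'(161/36) = 161/18, so z_3 = (161/36) − (1/1296)/(161/18) = 51841/11592.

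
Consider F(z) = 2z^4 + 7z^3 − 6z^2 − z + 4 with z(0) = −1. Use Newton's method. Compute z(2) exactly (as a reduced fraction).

−1457/2104

F'(z) = 8z^3 + 21z^2 − 12z − 1.
F(−1) = −6, F'(−1) = 24, so z(1) = (−1) − (−6)/24 = −3/4.
F(−3/4) = −121/128, F'(−3/4) = 263/16, so z(2) = (−3/4) − (−121/128)/(263/16) = −1457/2104.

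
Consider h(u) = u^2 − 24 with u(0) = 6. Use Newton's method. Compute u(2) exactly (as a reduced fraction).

49/10

h'(u) = 2u.
h(6) = 12, h'(6) = 12, so u(1) = 6 − 12/12 = 5.
h(5) = 1, h'(5) = 10, so u(2) = 5 − 1/10 = 49/10.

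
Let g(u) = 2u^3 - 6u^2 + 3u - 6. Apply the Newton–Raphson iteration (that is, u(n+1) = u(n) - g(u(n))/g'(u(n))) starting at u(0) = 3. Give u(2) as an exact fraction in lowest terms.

17258/6069

g'(u) = 6u^2 - 12u + 3.
g(3) = 3, g'(3) = 21, so u(1) = 3 - 3/21 = 20/7.
g(20/7) = 82/343, g'(20/7) = 867/49, so u(2) = (20/7) - (82/343)/(867/49) = 17258/6069.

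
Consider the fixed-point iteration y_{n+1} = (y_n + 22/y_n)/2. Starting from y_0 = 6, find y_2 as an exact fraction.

1633/348

y_1 = (6 + 22/6)/2 = 29/6.
y_2 = (29/6 + 22/(29/6))/2 = 1633/348.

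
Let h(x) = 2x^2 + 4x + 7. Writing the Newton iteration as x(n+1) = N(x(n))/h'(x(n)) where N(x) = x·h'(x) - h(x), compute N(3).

h'(x) = 4x + 4.
N(x) = x·h'(x) - h(x) = x·(4x + 4) - (2x^2 + 4x + 7) = 2x^2 - 7.
N(3) = 11.

11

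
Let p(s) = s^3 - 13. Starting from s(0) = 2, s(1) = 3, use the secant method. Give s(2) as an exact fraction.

43/19

p(2) = -5, p(3) = 14. s(2) = 3 - 14·(3 - 2)/(14 - (-5)) = 43/19.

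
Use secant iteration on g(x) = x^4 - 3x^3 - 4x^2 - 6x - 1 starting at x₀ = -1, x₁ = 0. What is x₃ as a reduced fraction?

-216/1171

g(-1) = 5, g(0) = -1. x₂ = 0 - (-1)·(0 - (-1))/((-1) - 5) = -1/6.
g(0) = -1, g(-1/6) = -125/1296. x₃ = (-1/6) - (-125/1296)·((-1/6) - 0)/((-125/1296) - (-1)) = -216/1171.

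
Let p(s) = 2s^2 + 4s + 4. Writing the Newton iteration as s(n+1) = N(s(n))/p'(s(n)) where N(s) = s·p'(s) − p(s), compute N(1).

p'(s) = 4s + 4.
N(s) = s·p'(s) − p(s) = s·(4s + 4) − (2s^2 + 4s + 4) = 2s^2 − 4.
N(1) = −2.

−2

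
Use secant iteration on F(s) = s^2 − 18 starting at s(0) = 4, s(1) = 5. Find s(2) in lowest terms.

F(4) = −2, F(5) = 7. s(2) = 5 − 7·(5 − 4)/(7 − (−2)) = 38/9.

38/9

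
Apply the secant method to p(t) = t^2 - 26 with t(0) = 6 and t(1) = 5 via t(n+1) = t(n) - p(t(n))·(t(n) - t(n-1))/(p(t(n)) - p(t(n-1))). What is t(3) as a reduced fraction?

p(6) = 10, p(5) = -1. t(2) = 5 - (-1)·(5 - 6)/((-1) - 10) = 56/11.
p(5) = -1, p(56/11) = -10/121. t(3) = (56/11) - (-10/121)·((56/11) - 5)/((-10/121) - (-1)) = 566/111.

566/111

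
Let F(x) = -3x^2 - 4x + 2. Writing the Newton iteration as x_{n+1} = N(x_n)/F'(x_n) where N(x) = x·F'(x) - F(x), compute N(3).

F'(x) = -6x - 4.
N(x) = x·F'(x) - F(x) = x·(-6x - 4) - (-3x^2 - 4x + 2) = -3x^2 - 2.
N(3) = -29.

-29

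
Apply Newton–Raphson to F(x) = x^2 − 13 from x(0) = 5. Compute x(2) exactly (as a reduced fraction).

343/95

F'(x) = 2x.
F(5) = 12, F'(5) = 10, so x(1) = 5 − 12/10 = 19/5.
F(19/5) = 36/25, F'(19/5) = 38/5, so x(2) = (19/5) − (36/25)/(38/5) = 343/95.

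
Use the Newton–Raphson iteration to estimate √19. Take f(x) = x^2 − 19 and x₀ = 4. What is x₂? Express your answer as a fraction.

f'(x) = 2x.
f(4) = −3, f'(4) = 8, so x₁ = 4 − (−3)/8 = 35/8.
f(35/8) = 9/64, f'(35/8) = 35/4, so x₂ = (35/8) − (9/64)/(35/4) = 2441/560.

2441/560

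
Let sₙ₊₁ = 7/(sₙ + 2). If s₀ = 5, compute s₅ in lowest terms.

329/185

s₁ = 7/(5 + 2) = 1.
s₂ = 7/(1 + 2) = 7/3.
s₃ = 7/(7/3 + 2) = 21/13.
s₄ = 7/(21/13 + 2) = 91/47.
s₅ = 7/(91/47 + 2) = 329/185.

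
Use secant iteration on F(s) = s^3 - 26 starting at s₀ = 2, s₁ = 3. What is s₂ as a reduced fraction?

F(2) = -18, F(3) = 1. s₂ = 3 - 1·(3 - 2)/(1 - (-18)) = 56/19.

56/19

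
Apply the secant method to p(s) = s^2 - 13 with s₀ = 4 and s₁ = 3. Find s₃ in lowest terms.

83/23

p(4) = 3, p(3) = -4. s₂ = 3 - (-4)·(3 - 4)/((-4) - 3) = 25/7.
p(3) = -4, p(25/7) = -12/49. s₃ = (25/7) - (-12/49)·((25/7) - 3)/((-12/49) - (-4)) = 83/23.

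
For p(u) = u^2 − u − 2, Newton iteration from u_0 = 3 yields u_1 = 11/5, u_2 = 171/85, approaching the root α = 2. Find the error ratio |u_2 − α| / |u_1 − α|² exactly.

u_1 − α = 11/5 − 2 = 1/5, so |u_1 − α| = 1/5.
u_2 − α = 171/85 − 2 = 1/85, so |u_2 − α| = 1/85.
|u_1 − α|² = 1/25.
Ratio = (1/85) / (1/25) = 5/17.

5/17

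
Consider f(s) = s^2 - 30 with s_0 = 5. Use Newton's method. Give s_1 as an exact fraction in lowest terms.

f'(s) = 2s.
f(5) = -5, f'(5) = 10, so s_1 = 5 - (-5)/10 = 11/2.

11/2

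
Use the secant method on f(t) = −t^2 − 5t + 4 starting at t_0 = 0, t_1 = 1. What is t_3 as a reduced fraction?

7/10

f(0) = 4, f(1) = −2. t_2 = 1 − (−2)·(1 − 0)/((−2) − 4) = 2/3.
f(1) = −2, f(2/3) = 2/9. t_3 = (2/3) − (2/9)·((2/3) − 1)/((2/9) − (−2)) = 7/10.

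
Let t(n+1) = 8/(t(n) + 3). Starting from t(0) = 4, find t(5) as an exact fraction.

5288/3127

t(1) = 8/(4 + 3) = 8/7.
t(2) = 8/(8/7 + 3) = 56/29.
t(3) = 8/(56/29 + 3) = 232/143.
t(4) = 8/(232/143 + 3) = 1144/661.
t(5) = 8/(1144/661 + 3) = 5288/3127.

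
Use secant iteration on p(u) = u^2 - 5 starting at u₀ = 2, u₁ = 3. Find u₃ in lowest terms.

p(2) = -1, p(3) = 4. u₂ = 3 - 4·(3 - 2)/(4 - (-1)) = 11/5.
p(3) = 4, p(11/5) = -4/25. u₃ = (11/5) - (-4/25)·((11/5) - 3)/((-4/25) - 4) = 29/13.

29/13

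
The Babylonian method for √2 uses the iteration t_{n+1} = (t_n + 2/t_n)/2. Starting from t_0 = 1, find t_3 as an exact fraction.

577/408

t_1 = (1 + 2/1)/2 = 3/2.
t_2 = (3/2 + 2/(3/2))/2 = 17/12.
t_3 = (17/12 + 2/(17/12))/2 = 577/408.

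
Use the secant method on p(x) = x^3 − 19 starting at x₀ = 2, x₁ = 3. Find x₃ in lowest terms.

p(2) = −11, p(3) = 8. x₂ = 3 − 8·(3 − 2)/(8 − (−11)) = 49/19.
p(3) = 8, p(49/19) = −12672/6859. x₃ = (49/19) − (−12672/6859)·((49/19) − 3)/((−12672/6859) − 8) = 22441/8443.

22441/8443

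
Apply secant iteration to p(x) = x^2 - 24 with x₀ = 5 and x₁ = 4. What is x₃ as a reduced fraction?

p(5) = 1, p(4) = -8. x₂ = 4 - (-8)·(4 - 5)/((-8) - 1) = 44/9.
p(4) = -8, p(44/9) = -8/81. x₃ = (44/9) - (-8/81)·((44/9) - 4)/((-8/81) - (-8)) = 49/10.

49/10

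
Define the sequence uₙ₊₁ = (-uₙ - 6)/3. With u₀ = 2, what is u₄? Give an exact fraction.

-118/81

u₁ = (-2 - 6)/3 = -8/3.
u₂ = (-(-8/3) - 6)/3 = -10/9.
u₃ = (-(-10/9) - 6)/3 = -44/27.
u₄ = (-(-44/27) - 6)/3 = -118/81.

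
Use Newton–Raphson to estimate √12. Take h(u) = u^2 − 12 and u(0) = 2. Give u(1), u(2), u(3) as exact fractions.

h'(u) = 2u.
h(2) = −8, h'(2) = 4, so u(1) = 2 − (−8)/4 = 4.
h(4) = 4, h'(4) = 8, so u(2) = 4 − 4/8 = 7/2.
h(7/2) = 1/4, h'(7/2) = 7, so u(3) = (7/2) − (1/4)/7 = 97/28.

u(1) = 4, u(2) = 7/2, u(3) = 97/28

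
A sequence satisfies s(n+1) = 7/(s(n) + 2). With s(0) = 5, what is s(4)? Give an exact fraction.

s(1) = 7/(5 + 2) = 1.
s(2) = 7/(1 + 2) = 7/3.
s(3) = 7/(7/3 + 2) = 21/13.
s(4) = 7/(21/13 + 2) = 91/47.

91/47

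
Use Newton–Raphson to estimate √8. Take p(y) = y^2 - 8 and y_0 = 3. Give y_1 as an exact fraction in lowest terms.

p'(y) = 2y.
p(3) = 1, p'(3) = 6, so y_1 = 3 - 1/6 = 17/6.

17/6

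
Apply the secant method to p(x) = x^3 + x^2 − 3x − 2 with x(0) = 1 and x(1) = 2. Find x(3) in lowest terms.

718/457

p(1) = −3, p(2) = 4. x(2) = 2 − 4·(2 − 1)/(4 − (−3)) = 10/7.
p(2) = 4, p(10/7) = −456/343. x(3) = (10/7) − (−456/343)·((10/7) − 2)/((−456/343) − 4) = 718/457.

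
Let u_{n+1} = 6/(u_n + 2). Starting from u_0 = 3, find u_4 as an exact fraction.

93/55

u_1 = 6/(3 + 2) = 6/5.
u_2 = 6/(6/5 + 2) = 15/8.
u_3 = 6/(15/8 + 2) = 48/31.
u_4 = 6/(48/31 + 2) = 93/55.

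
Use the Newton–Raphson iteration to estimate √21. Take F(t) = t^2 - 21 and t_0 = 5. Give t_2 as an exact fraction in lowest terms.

F'(t) = 2t.
F(5) = 4, F'(5) = 10, so t_1 = 5 - 4/10 = 23/5.
F(23/5) = 4/25, F'(23/5) = 46/5, so t_2 = (23/5) - (4/25)/(46/5) = 527/115.

527/115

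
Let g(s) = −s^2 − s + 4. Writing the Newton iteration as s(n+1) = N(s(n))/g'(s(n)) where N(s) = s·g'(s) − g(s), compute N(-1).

g'(s) = −2s − 1.
N(s) = s·g'(s) − g(s) = s·(−2s − 1) − (−s^2 − s + 4) = −s^2 − 4.
N(-1) = −5.

−5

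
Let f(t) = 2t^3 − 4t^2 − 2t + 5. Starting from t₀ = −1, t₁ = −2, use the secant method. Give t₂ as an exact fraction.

−25/24

f(−1) = 1, f(−2) = −23. t₂ = (−2) − (−23)·((−2) − (−1))/((−23) − 1) = −25/24.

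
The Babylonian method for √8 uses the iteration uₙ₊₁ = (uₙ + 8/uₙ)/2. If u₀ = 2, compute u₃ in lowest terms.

577/204

u₁ = (2 + 8/2)/2 = 3.
u₂ = (3 + 8/3)/2 = 17/6.
u₃ = (17/6 + 8/(17/6))/2 = 577/204.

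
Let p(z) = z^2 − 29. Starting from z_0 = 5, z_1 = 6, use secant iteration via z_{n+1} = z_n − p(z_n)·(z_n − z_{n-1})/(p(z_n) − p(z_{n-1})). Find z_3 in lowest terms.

p(5) = −4, p(6) = 7. z_2 = 6 − 7·(6 − 5)/(7 − (−4)) = 59/11.
p(6) = 7, p(59/11) = −28/121. z_3 = (59/11) − (−28/121)·((59/11) − 6)/((−28/121) − 7) = 673/125.

673/125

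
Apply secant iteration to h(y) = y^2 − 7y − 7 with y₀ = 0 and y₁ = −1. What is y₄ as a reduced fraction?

h(0) = −7, h(−1) = 1. y₂ = (−1) − 1·((−1) − 0)/(1 − (−7)) = −7/8.
h(−1) = 1, h(−7/8) = −7/64. y₃ = (−7/8) − (−7/64)·((−7/8) − (−1))/((−7/64) − 1) = −63/71.
h(−7/8) = −7/64, h(−63/71) = −7/5041. y₄ = (−63/71) − (−7/5041)·((−63/71) − (−7/8))/((−7/5041) − (−7/64)) = −631/711.

−631/711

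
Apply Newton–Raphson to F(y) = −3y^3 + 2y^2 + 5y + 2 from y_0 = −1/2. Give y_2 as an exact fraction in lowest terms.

−3/4

F'(y) = −9y^2 + 4y + 5.
F(−1/2) = 3/8, F'(−1/2) = 3/4, so y_1 = (−1/2) − (3/8)/(3/4) = −1.
F(−1) = 2, F'(−1) = −8, so y_2 = (−1) − 2/(−8) = −3/4.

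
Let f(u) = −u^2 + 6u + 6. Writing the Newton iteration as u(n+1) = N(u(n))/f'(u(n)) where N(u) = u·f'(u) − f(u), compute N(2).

f'(u) = −2u + 6.
N(u) = u·f'(u) − f(u) = u·(−2u + 6) − (−u^2 + 6u + 6) = −u^2 − 6.
N(2) = −10.

−10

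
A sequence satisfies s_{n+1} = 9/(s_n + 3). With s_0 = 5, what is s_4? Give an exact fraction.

19/10

s_1 = 9/(5 + 3) = 9/8.
s_2 = 9/(9/8 + 3) = 24/11.
s_3 = 9/(24/11 + 3) = 33/19.
s_4 = 9/(33/19 + 3) = 19/10.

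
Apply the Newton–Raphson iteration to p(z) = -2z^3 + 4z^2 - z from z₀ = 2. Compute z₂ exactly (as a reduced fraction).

p'(z) = -6z^2 + 8z - 1.
p(2) = -2, p'(2) = -9, so z₁ = 2 - (-2)/(-9) = 16/9.
p(16/9) = -272/729, p'(16/9) = -155/27, so z₂ = (16/9) - (-272/729)/(-155/27) = 7168/4185.

7168/4185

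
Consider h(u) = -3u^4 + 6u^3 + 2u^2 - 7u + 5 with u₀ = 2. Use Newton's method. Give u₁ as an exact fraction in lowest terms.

45/23

h'(u) = -12u^3 + 18u^2 + 4u - 7.
h(2) = -1, h'(2) = -23, so u₁ = 2 - (-1)/(-23) = 45/23.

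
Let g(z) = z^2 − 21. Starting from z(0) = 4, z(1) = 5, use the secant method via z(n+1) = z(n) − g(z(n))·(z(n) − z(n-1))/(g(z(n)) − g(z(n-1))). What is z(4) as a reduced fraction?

4051/884

g(4) = −5, g(5) = 4. z(2) = 5 − 4·(5 − 4)/(4 − (−5)) = 41/9.
g(5) = 4, g(41/9) = −20/81. z(3) = (41/9) − (−20/81)·((41/9) − 5)/((−20/81) − 4) = 197/43.
g(41/9) = −20/81, g(197/43) = −20/1849. z(4) = (197/43) − (−20/1849)·((197/43) − (41/9))/((−20/1849) − (−20/81)) = 4051/884.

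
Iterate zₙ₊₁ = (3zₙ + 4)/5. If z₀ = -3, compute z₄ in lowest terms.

z₁ = (3·(-3) + 4)/5 = -1.
z₂ = (3·(-1) + 4)/5 = 1/5.
z₃ = (3·(1/5) + 4)/5 = 23/25.
z₄ = (3·(23/25) + 4)/5 = 169/125.

169/125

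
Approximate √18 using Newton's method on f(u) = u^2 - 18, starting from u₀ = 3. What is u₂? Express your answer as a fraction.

17/4

f'(u) = 2u.
f(3) = -9, f'(3) = 6, so u₁ = 3 - (-9)/6 = 9/2.
f(9/2) = 9/4, f'(9/2) = 9, so u₂ = (9/2) - (9/4)/9 = 17/4.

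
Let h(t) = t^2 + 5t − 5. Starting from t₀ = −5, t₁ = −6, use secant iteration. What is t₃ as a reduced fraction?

h(−5) = −5, h(−6) = 1. t₂ = (−6) − 1·((−6) − (−5))/(1 − (−5)) = −35/6.
h(−6) = 1, h(−35/6) = −5/36. t₃ = (−35/6) − (−5/36)·((−35/6) − (−6))/((−5/36) − 1) = −240/41.

−240/41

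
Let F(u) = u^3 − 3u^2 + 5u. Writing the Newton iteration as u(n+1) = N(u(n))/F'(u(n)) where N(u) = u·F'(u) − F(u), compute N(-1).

F'(u) = 3u^2 − 6u + 5.
N(u) = u·F'(u) − F(u) = u·(3u^2 − 6u + 5) − (u^3 − 3u^2 + 5u) = 2u^3 − 3u^2.
N(-1) = −5.

−5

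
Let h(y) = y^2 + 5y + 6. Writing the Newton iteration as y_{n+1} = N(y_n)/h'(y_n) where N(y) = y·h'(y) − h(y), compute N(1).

h'(y) = 2y + 5.
N(y) = y·h'(y) − h(y) = y·(2y + 5) − (y^2 + 5y + 6) = y^2 − 6.
N(1) = −5.

−5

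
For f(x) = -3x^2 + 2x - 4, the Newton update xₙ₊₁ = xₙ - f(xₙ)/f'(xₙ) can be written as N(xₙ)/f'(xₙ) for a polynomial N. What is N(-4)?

-44

f'(x) = -6x + 2.
N(x) = x·f'(x) - f(x) = x·(-6x + 2) - (-3x^2 + 2x - 4) = -3x^2 + 4.
N(-4) = -44.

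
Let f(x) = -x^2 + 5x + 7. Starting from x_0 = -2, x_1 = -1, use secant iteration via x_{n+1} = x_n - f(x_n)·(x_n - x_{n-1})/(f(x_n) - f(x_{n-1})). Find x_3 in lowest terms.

-65/57

f(-2) = -7, f(-1) = 1. x_2 = (-1) - 1·((-1) - (-2))/(1 - (-7)) = -9/8.
f(-1) = 1, f(-9/8) = 7/64. x_3 = (-9/8) - (7/64)·((-9/8) - (-1))/((7/64) - 1) = -65/57.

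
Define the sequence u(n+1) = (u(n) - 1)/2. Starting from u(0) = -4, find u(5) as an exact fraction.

-35/32

u(1) = ((-4) - 1)/2 = -5/2.
u(2) = ((-5/2) - 1)/2 = -7/4.
u(3) = ((-7/4) - 1)/2 = -11/8.
u(4) = ((-11/8) - 1)/2 = -19/16.
u(5) = ((-19/16) - 1)/2 = -35/32.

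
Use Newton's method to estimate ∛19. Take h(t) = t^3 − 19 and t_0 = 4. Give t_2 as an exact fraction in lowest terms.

52187/19208

h'(t) = 3t^2.
h(4) = 45, h'(4) = 48, so t_1 = 4 − 45/48 = 49/16.
h(49/16) = 39825/4096, h'(49/16) = 7203/256, so t_2 = (49/16) − (39825/4096)/(7203/256) = 52187/19208.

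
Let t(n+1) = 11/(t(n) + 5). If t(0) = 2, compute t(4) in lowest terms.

3377/2041

t(1) = 11/(2 + 5) = 11/7.
t(2) = 11/(11/7 + 5) = 77/46.
t(3) = 11/(77/46 + 5) = 506/307.
t(4) = 11/(506/307 + 5) = 3377/2041.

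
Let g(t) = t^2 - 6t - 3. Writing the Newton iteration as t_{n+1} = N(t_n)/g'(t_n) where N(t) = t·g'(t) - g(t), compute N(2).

7

g'(t) = 2t - 6.
N(t) = t·g'(t) - g(t) = t·(2t - 6) - (t^2 - 6t - 3) = t^2 + 3.
N(2) = 7.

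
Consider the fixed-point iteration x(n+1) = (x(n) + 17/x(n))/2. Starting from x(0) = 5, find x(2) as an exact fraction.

433/105

x(1) = (5 + 17/5)/2 = 21/5.
x(2) = (21/5 + 17/(21/5))/2 = 433/105.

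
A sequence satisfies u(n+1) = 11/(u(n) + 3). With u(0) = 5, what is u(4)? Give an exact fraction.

u(1) = 11/(5 + 3) = 11/8.
u(2) = 11/(11/8 + 3) = 88/35.
u(3) = 11/(88/35 + 3) = 385/193.
u(4) = 11/(385/193 + 3) = 2123/964.

2123/964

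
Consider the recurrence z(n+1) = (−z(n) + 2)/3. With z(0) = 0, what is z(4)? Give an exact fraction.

z(1) = (−0 + 2)/3 = 2/3.
z(2) = (−(2/3) + 2)/3 = 4/9.
z(3) = (−(4/9) + 2)/3 = 14/27.
z(4) = (−(14/27) + 2)/3 = 40/81.

40/81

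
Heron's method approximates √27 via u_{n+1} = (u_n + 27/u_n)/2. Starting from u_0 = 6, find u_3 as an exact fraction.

u_1 = (6 + 27/6)/2 = 21/4.
u_2 = (21/4 + 27/(21/4))/2 = 291/56.
u_3 = (291/56 + 27/(291/56))/2 = 56451/10864.

56451/10864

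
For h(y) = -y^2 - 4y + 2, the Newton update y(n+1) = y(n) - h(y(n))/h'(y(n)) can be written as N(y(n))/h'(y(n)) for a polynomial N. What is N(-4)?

h'(y) = -2y - 4.
N(y) = y·h'(y) - h(y) = y·(-2y - 4) - (-y^2 - 4y + 2) = -y^2 - 2.
N(-4) = -18.

-18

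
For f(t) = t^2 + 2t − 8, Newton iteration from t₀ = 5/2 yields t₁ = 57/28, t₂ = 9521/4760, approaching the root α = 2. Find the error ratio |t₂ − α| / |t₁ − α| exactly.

1/170

t₁ − α = 57/28 − 2 = 1/28, so |t₁ − α| = 1/28.
t₂ − α = 9521/4760 − 2 = 1/4760, so |t₂ − α| = 1/4760.
Ratio = (1/4760) / (1/28) = 1/170.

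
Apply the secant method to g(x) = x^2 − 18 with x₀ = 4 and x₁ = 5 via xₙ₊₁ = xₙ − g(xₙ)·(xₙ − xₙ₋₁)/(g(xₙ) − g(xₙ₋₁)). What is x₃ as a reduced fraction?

g(4) = −2, g(5) = 7. x₂ = 5 − 7·(5 − 4)/(7 − (−2)) = 38/9.
g(5) = 7, g(38/9) = −14/81. x₃ = (38/9) − (−14/81)·((38/9) − 5)/((−14/81) − 7) = 352/83.

352/83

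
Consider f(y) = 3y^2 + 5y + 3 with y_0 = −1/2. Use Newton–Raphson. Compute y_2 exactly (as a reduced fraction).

−51/112

f'(y) = 6y + 5.
f(−1/2) = 5/4, f'(−1/2) = 2, so y_1 = (−1/2) − (5/4)/2 = −9/8.
f(−9/8) = 75/64, f'(−9/8) = −7/4, so y_2 = (−9/8) − (75/64)/(−7/4) = −51/112.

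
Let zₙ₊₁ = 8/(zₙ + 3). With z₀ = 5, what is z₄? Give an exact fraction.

40/23

z₁ = 8/(5 + 3) = 1.
z₂ = 8/(1 + 3) = 2.
z₃ = 8/(2 + 3) = 8/5.
z₄ = 8/(8/5 + 3) = 40/23.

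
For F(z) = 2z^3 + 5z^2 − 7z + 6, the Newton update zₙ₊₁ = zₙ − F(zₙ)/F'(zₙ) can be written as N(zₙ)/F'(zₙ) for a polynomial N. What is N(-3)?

−69

F'(z) = 6z^2 + 10z − 7.
N(z) = z·F'(z) − F(z) = z·(6z^2 + 10z − 7) − (2z^3 + 5z^2 − 7z + 6) = 4z^3 + 5z^2 − 6.
N(-3) = −69.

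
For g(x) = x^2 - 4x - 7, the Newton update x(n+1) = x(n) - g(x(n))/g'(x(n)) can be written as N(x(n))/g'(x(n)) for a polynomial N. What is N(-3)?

g'(x) = 2x - 4.
N(x) = x·g'(x) - g(x) = x·(2x - 4) - (x^2 - 4x - 7) = x^2 + 7.
N(-3) = 16.

16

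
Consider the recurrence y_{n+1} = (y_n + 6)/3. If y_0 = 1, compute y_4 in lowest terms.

241/81

y_1 = (1 + 6)/3 = 7/3.
y_2 = ((7/3) + 6)/3 = 25/9.
y_3 = ((25/9) + 6)/3 = 79/27.
y_4 = ((79/27) + 6)/3 = 241/81.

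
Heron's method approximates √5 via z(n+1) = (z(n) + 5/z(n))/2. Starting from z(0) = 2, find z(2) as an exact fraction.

z(1) = (2 + 5/2)/2 = 9/4.
z(2) = (9/4 + 5/(9/4))/2 = 161/72.

161/72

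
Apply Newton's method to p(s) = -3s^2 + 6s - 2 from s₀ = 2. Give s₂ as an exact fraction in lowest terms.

p'(s) = -6s + 6.
p(2) = -2, p'(2) = -6, so s₁ = 2 - (-2)/(-6) = 5/3.
p(5/3) = -1/3, p'(5/3) = -4, so s₂ = (5/3) - (-1/3)/(-4) = 19/12.

19/12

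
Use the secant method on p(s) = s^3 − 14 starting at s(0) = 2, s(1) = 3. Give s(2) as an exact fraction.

p(2) = −6, p(3) = 13. s(2) = 3 − 13·(3 − 2)/(13 − (−6)) = 44/19.

44/19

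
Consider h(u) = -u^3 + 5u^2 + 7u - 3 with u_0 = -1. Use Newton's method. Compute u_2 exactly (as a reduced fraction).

-353/243

h'(u) = -3u^2 + 10u + 7.
h(-1) = -4, h'(-1) = -6, so u_1 = (-1) - (-4)/(-6) = -5/3.
h(-5/3) = 104/27, h'(-5/3) = -18, so u_2 = (-5/3) - (104/27)/(-18) = -353/243.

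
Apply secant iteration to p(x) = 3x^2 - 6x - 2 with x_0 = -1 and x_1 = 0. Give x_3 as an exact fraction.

p(-1) = 7, p(0) = -2. x_2 = 0 - (-2)·(0 - (-1))/((-2) - 7) = -2/9.
p(0) = -2, p(-2/9) = -14/27. x_3 = (-2/9) - (-14/27)·((-2/9) - 0)/((-14/27) - (-2)) = -3/10.

-3/10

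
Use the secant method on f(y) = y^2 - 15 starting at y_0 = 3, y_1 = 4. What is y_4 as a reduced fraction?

1921/496

f(3) = -6, f(4) = 1. y_2 = 4 - 1·(4 - 3)/(1 - (-6)) = 27/7.
f(4) = 1, f(27/7) = -6/49. y_3 = (27/7) - (-6/49)·((27/7) - 4)/((-6/49) - 1) = 213/55.
f(27/7) = -6/49, f(213/55) = -6/3025. y_4 = (213/55) - (-6/3025)·((213/55) - (27/7))/((-6/3025) - (-6/49)) = 1921/496.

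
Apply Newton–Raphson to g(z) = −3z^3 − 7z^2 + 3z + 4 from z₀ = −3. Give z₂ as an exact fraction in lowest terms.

−447221/176742

g'(z) = −9z^2 − 14z + 3.
g(−3) = 13, g'(−3) = −36, so z₁ = (−3) − 13/(−36) = −95/36.
g(−95/36) = 38363/15552, g'(−95/36) = −1091/48, so z₂ = (−95/36) − (38363/15552)/(−1091/48) = −447221/176742.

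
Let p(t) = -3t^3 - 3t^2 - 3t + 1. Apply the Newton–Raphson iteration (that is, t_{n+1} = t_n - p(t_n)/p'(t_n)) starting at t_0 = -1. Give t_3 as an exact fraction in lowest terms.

359/1107

p'(t) = -9t^2 - 6t - 3.
p(-1) = 4, p'(-1) = -6, so t_1 = (-1) - 4/(-6) = -1/3.
p(-1/3) = 16/9, p'(-1/3) = -2, so t_2 = (-1/3) - (16/9)/(-2) = 5/9.
p(5/9) = -512/243, p'(5/9) = -82/9, so t_3 = (5/9) - (-512/243)/(-82/9) = 359/1107.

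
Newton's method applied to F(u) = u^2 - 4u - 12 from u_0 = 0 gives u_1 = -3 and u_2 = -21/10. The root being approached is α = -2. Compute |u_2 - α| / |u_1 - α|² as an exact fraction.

1/10

u_1 - α = -3 - (-2) = -3 + 2 = -1, so |u_1 - α| = 1.
u_2 - α = -21/10 - (-2) = -21/10 + 2 = -1/10, so |u_2 - α| = 1/10.
|u_1 - α|² = 1.
Ratio = (1/10) / 1 = 1/10.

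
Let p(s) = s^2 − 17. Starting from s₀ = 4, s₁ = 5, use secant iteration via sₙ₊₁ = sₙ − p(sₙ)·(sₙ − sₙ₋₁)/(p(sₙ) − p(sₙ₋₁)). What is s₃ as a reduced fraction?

p(4) = −1, p(5) = 8. s₂ = 5 − 8·(5 − 4)/(8 − (−1)) = 37/9.
p(5) = 8, p(37/9) = −8/81. s₃ = (37/9) − (−8/81)·((37/9) − 5)/((−8/81) − 8) = 169/41.

169/41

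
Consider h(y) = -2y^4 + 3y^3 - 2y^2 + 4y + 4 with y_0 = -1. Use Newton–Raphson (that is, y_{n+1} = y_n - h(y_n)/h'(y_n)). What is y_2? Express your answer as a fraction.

-868039/1419100

h'(y) = -8y^3 + 9y^2 - 4y + 4.
h(-1) = -7, h'(-1) = 25, so y_1 = (-1) - (-7)/25 = -18/25.
h(-18/25) = -614852/390625, h'(-18/25) = 227056/15625, so y_2 = (-18/25) - (-614852/390625)/(227056/15625) = -868039/1419100.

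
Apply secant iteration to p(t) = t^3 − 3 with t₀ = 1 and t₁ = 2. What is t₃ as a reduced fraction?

p(1) = −2, p(2) = 5. t₂ = 2 − 5·(2 − 1)/(5 − (−2)) = 9/7.
p(2) = 5, p(9/7) = −300/343. t₃ = (9/7) − (−300/343)·((9/7) − 2)/((−300/343) − 5) = 561/403.

561/403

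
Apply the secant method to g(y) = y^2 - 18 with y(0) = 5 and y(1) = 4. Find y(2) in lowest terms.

38/9

g(5) = 7, g(4) = -2. y(2) = 4 - (-2)·(4 - 5)/((-2) - 7) = 38/9.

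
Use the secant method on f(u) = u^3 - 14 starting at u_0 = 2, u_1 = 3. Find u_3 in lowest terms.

18386/7693

f(2) = -6, f(3) = 13. u_2 = 3 - 13·(3 - 2)/(13 - (-6)) = 44/19.
f(3) = 13, f(44/19) = -10842/6859. u_3 = (44/19) - (-10842/6859)·((44/19) - 3)/((-10842/6859) - 13) = 18386/7693.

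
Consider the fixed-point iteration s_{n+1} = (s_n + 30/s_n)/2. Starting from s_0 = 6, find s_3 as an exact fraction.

s_1 = (6 + 30/6)/2 = 11/2.
s_2 = (11/2 + 30/(11/2))/2 = 241/44.
s_3 = (241/44 + 30/(241/44))/2 = 116161/21208.

116161/21208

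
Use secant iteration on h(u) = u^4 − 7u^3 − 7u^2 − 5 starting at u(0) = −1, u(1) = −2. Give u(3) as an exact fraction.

−4226813/3663793

h(−1) = −4, h(−2) = 39. u(2) = (−2) − 39·((−2) − (−1))/(39 − (−4)) = −47/43.
h(−2) = 39, h(−47/43) = −9554688/3418801. u(3) = (−47/43) − (−9554688/3418801)·((−47/43) − (−2))/((−9554688/3418801) − 39) = −4226813/3663793.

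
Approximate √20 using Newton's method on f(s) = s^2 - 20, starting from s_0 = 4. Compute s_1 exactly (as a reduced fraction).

f'(s) = 2s.
f(4) = -4, f'(4) = 8, so s_1 = 4 - (-4)/8 = 9/2.

9/2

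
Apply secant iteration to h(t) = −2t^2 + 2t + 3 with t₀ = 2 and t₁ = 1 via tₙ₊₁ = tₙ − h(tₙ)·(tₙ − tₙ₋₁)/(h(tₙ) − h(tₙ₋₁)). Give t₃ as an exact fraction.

h(2) = −1, h(1) = 3. t₂ = 1 − 3·(1 − 2)/(3 − (−1)) = 7/4.
h(1) = 3, h(7/4) = 3/8. t₃ = (7/4) − (3/8)·((7/4) − 1)/((3/8) − 3) = 13/7.

13/7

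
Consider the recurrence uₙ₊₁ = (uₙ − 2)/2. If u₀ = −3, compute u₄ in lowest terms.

u₁ = ((−3) − 2)/2 = −5/2.
u₂ = ((−5/2) − 2)/2 = −9/4.
u₃ = ((−9/4) − 2)/2 = −17/8.
u₄ = ((−17/8) − 2)/2 = −33/16.

−33/16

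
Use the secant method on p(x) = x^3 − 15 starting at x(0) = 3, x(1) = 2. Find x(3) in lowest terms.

12885/5179

p(3) = 12, p(2) = −7. x(2) = 2 − (−7)·(2 − 3)/((−7) − 12) = 45/19.
p(2) = −7, p(45/19) = −11760/6859. x(3) = (45/19) − (−11760/6859)·((45/19) − 2)/((−11760/6859) − (−7)) = 12885/5179.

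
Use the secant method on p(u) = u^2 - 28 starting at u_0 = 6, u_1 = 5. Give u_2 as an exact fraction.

p(6) = 8, p(5) = -3. u_2 = 5 - (-3)·(5 - 6)/((-3) - 8) = 58/11.

58/11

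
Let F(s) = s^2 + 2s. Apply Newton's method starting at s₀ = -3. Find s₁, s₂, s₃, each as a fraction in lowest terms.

F'(s) = 2s + 2.
F(-3) = 3, F'(-3) = -4, so s₁ = (-3) - 3/(-4) = -9/4.
F(-9/4) = 9/16, F'(-9/4) = -5/2, so s₂ = (-9/4) - (9/16)/(-5/2) = -81/40.
F(-81/40) = 81/1600, F'(-81/40) = -41/20, so s₃ = (-81/40) - (81/1600)/(-41/20) = -6561/3280.

s₁ = -9/4, s₂ = -81/40, s₃ = -6561/3280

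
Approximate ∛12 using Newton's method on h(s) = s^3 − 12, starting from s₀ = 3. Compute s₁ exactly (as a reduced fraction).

h'(s) = 3s^2.
h(3) = 15, h'(3) = 27, so s₁ = 3 − 15/27 = 22/9.

22/9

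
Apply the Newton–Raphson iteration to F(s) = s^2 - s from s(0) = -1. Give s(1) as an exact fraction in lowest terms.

F'(s) = 2s - 1.
F(-1) = 2, F'(-1) = -3, so s(1) = (-1) - 2/(-3) = -1/3.

-1/3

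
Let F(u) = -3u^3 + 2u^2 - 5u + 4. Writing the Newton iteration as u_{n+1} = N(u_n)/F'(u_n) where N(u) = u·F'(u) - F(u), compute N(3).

F'(u) = -9u^2 + 4u - 5.
N(u) = u·F'(u) - F(u) = u·(-9u^2 + 4u - 5) - (-3u^3 + 2u^2 - 5u + 4) = -6u^3 + 2u^2 - 4.
N(3) = -148.

-148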